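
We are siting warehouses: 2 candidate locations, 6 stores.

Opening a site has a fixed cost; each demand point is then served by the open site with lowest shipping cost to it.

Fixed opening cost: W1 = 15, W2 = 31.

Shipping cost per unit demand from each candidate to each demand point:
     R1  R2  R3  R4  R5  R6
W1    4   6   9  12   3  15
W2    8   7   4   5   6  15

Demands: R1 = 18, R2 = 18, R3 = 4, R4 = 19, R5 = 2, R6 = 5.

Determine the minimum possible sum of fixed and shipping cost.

Open {W1, W2}: assign each demand point to its cheapest open site.
  R1→W1 18×4=72, R2→W1 18×6=108, R3→W2 4×4=16, R4→W2 19×5=95, R5→W1 2×3=6, R6→W1 5×15=75
  shipping cost 372, fixed 46 → total 418.
Compare {W2}: shipping cost 468 + fixed 31 = 499.
Compare {W1}: shipping cost 525 + fixed 15 = 540.

418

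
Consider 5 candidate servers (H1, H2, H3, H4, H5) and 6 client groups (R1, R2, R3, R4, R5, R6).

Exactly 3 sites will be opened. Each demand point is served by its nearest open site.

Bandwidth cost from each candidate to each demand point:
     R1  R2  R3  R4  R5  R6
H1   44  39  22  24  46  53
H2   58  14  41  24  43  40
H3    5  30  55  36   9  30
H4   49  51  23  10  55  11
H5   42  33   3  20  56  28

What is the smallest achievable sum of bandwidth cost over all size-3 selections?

68

Open {H3, H4, H5}.
  R1→H3 5, R2→H3 30, R3→H5 3, R4→H4 10, R5→H3 9, R6→H4 11  ⇒ total 68.
Compare {H2, H3, H4}: total 72.
Compare {H2, H3, H5}: total 79.
No size-3 selection does better; minimum is 68.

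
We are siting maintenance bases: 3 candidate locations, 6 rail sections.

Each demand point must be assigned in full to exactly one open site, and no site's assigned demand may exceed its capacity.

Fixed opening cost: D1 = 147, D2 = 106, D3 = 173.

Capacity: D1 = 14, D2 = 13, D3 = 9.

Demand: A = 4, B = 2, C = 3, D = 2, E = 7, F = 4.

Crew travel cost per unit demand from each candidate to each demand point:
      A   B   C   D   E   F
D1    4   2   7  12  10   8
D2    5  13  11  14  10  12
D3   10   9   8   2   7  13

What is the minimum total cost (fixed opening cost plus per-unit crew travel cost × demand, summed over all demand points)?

Open {D1, D2}; cheapest assignment that respects the capacities:
  D1 (cap 14, load 13): A, B, C, F — cost 4×4 + 2×2 + 3×7 + 4×8 = 73
  D2 (cap 13, load 9): D, E — cost 2×14 + 7×10 = 98
  Shipping 171, fixed 253 → total 424.
  Any other capacity-feasible assignment to {D1, D2} ships for at least 171.
Compare {D1, D3}: its best feasible assignment gives total 446.
Compare {D2, D3}: its best feasible assignment gives total 459.
Every other set of open sites that can feasibly serve all demand totals ≥ 446 even under its best assignment. Minimum: 424.

424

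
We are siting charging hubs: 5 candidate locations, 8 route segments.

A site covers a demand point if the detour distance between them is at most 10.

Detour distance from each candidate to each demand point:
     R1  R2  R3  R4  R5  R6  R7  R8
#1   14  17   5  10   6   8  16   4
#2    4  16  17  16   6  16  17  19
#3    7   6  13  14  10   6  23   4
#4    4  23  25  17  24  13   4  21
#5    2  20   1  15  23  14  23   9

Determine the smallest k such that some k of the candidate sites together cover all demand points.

Coverage sets (demand points within 10 of each site):
  #1: {R3, R4, R5, R6, R8}
  #2: {R1, R5}
  #3: {R1, R2, R5, R6, R8}
  #4: {R1, R7}
  #5: {R1, R3, R8}
No 2 sites suffice: every size-2 union leaves at least one demand point uncovered.
But {#1, #3, #4} covers everything, so the minimum is 3.

3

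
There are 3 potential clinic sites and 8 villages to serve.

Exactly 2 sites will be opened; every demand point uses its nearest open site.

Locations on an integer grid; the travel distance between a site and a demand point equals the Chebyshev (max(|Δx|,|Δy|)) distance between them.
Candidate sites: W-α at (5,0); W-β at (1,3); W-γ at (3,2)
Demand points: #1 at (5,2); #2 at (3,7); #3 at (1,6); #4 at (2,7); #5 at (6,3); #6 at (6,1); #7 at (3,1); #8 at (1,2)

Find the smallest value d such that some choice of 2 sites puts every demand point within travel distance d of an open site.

4

Open {W-α, W-β}.
  Farthest demand point is #2 at travel distance 4 (to W-β); all others are ≤ 4.
With {W-β, W-γ} the worst case is 4.
With {W-α, W-γ} the worst case is 5.
No size-2 selection achieves below 4.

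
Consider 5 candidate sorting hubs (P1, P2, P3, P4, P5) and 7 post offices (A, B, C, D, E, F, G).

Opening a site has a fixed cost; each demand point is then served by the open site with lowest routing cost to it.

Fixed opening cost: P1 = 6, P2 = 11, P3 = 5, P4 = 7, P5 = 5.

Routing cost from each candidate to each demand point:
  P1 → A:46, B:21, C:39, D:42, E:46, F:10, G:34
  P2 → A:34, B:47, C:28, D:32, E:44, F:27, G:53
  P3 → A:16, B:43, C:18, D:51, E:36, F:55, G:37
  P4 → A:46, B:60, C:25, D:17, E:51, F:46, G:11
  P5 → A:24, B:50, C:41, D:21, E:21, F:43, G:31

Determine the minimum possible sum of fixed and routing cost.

Open {P1, P3, P4, P5}: assign each demand point to its cheapest open site.
  A→P3 16, B→P1 21, C→P3 18, D→P4 17, E→P5 21, F→P1 10, G→P4 11
  routing cost 114, fixed 23 → total 137.
Compare {P1, P3, P4}: routing cost 129 + fixed 18 = 147.
Compare {P1, P4, P5}: routing cost 129 + fixed 18 = 147.
Compare {P1, P2, P3, P4, P5}: routing cost 114 + fixed 34 = 148.
All other subsets cost ≥ 147. Minimum total cost: 137.

137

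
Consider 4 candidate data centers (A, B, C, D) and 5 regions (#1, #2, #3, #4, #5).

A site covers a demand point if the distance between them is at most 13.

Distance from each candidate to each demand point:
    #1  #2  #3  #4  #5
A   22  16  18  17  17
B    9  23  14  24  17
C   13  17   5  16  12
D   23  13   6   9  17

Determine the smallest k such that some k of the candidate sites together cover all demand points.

2

Coverage sets (demand points within 13 of each site):
  A: {}
  B: {#1}
  C: {#1, #3, #5}
  D: {#2, #3, #4}
No single site covers all 5 demand points.
But {C, D} covers everything, so the minimum is 2.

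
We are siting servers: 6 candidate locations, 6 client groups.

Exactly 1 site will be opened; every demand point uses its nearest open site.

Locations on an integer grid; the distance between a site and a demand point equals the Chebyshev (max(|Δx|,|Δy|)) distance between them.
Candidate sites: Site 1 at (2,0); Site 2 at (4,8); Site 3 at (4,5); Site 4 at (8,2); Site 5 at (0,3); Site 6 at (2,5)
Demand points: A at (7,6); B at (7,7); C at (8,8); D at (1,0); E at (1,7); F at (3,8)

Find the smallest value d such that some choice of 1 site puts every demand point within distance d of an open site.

Open {Site 3}.
  Farthest demand point is D at distance 5 (to Site 3); all others are ≤ 5.
With {Site 6} the worst case is 6.
With {Site 4} the worst case is 7.
No size-1 selection achieves below 5.

5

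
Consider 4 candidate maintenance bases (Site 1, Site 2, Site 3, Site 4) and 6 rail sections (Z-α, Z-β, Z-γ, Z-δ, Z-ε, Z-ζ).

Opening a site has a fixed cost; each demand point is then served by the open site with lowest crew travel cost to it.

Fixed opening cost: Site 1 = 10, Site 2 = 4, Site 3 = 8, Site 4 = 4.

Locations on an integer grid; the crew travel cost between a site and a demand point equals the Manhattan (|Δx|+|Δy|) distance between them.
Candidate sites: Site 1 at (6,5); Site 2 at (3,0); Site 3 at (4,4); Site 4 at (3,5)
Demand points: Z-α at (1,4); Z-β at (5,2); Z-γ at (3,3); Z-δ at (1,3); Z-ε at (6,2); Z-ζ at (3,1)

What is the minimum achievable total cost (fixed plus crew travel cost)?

27

Open {Site 2, Site 4}: assign each demand point to its cheapest open site.
  Z-α→Site 4 3, Z-β→Site 2 4, Z-γ→Site 4 2, Z-δ→Site 4 4, Z-ε→Site 2 5, Z-ζ→Site 2 1
  crew travel cost 19, fixed 8 → total 27.
Compare {Site 2}: crew travel cost 24 + fixed 4 = 28.
Compare {Site 3}: crew travel cost 20 + fixed 8 = 28.
Compare {Site 4}: crew travel cost 24 + fixed 4 = 28.
All other subsets cost ≥ 28. Minimum total cost: 27.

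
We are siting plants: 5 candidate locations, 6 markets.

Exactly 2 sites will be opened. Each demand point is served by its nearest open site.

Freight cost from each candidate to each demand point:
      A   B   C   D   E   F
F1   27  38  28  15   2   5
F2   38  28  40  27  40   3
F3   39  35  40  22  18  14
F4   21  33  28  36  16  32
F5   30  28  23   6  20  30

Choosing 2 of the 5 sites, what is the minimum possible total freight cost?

91

Open {F1, F5}.
  A→F1 27, B→F5 28, C→F5 23, D→F5 6, E→F1 2, F→F1 5  ⇒ total 91.
Compare {F1, F2}: total 103.
Compare {F1, F4}: total 104.
No size-2 selection does better; minimum is 91.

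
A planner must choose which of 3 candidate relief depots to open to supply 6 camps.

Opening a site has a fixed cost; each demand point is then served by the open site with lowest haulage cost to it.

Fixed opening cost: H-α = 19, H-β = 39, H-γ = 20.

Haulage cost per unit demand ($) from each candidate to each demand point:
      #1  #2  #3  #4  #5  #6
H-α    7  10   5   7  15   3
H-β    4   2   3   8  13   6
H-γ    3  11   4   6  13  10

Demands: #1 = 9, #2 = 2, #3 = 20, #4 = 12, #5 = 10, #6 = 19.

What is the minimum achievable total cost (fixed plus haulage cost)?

425

Open {H-α, H-γ}: assign each demand point to its cheapest open site.
  #1→H-γ 9×3=27, #2→H-α 2×10=20, #3→H-γ 20×4=80, #4→H-γ 12×6=72, #5→H-γ 10×13=130, #6→H-α 19×3=57
  haulage cost 386, fixed 39 → total 425.
Compare {H-α, H-β, H-γ}: haulage cost 350 + fixed 78 = 428.
Compare {H-α, H-β}: haulage cost 371 + fixed 58 = 429.
Compare {H-β, H-γ}: haulage cost 407 + fixed 59 = 466.
All other subsets cost ≥ 428. Minimum total cost: 425.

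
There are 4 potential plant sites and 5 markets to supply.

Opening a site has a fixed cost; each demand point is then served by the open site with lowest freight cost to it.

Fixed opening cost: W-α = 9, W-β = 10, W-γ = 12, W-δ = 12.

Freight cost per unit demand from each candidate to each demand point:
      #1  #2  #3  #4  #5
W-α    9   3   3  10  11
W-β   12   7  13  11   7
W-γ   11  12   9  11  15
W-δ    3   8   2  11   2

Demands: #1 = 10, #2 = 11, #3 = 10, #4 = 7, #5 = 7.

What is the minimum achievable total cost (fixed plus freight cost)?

188

Open {W-α, W-δ}: assign each demand point to its cheapest open site.
  #1→W-δ 10×3=30, #2→W-α 11×3=33, #3→W-δ 10×2=20, #4→W-α 7×10=70, #5→W-δ 7×2=14
  freight cost 167, fixed 21 → total 188.
Compare {W-α, W-β, W-δ}: freight cost 167 + fixed 31 = 198.
Compare {W-α, W-γ, W-δ}: freight cost 167 + fixed 33 = 200.
Compare {W-α, W-β, W-γ, W-δ}: freight cost 167 + fixed 43 = 210.
All other subsets cost ≥ 198. Minimum total cost: 188.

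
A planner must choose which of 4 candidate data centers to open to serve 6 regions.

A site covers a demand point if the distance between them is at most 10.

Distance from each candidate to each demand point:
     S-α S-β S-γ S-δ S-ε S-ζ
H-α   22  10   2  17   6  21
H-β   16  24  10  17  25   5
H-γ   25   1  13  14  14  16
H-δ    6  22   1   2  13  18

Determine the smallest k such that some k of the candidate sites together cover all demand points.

Coverage sets (demand points within 10 of each site):
  H-α: {S-β, S-γ, S-ε}
  H-β: {S-γ, S-ζ}
  H-γ: {S-β}
  H-δ: {S-α, S-γ, S-δ}
No 2 sites suffice: every size-2 union leaves at least one demand point uncovered.
But {H-α, H-β, H-δ} covers everything, so the minimum is 3.

3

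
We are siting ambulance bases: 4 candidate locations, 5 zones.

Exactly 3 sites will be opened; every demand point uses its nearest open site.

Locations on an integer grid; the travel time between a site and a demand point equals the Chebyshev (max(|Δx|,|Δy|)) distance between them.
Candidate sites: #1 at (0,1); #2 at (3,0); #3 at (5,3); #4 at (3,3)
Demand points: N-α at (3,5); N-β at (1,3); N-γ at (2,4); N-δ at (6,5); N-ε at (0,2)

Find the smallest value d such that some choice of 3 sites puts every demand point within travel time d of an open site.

Open {#1, #3, #4}.
  Farthest demand point is N-α at travel time 2 (to #3); all others are ≤ 2.
With {#1, #2, #3} the worst case is 3.
With {#1, #2, #4} the worst case is 3.
No size-3 selection achieves below 2.

2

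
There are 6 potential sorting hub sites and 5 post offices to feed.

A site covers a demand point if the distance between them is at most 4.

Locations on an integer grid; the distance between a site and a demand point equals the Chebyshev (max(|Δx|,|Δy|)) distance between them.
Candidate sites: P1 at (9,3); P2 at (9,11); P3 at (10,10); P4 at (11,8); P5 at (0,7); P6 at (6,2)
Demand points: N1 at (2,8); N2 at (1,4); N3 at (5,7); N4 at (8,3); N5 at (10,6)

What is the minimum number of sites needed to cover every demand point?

Coverage sets (demand points within 4 of each site):
  P1: {N3, N4, N5}
  P2: {N3}
  P3: {N5}
  P4: {N5}
  P5: {N1, N2}
  P6: {N4, N5}
No single site covers all 5 demand points.
But {P1, P5} covers everything, so the minimum is 2.

2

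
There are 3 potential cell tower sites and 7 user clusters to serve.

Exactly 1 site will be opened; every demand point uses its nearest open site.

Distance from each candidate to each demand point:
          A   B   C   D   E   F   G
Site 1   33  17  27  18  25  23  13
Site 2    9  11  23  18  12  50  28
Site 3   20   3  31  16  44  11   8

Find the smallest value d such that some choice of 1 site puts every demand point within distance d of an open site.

Open {Site 1}.
  Farthest demand point is A at distance 33 (to Site 1); all others are ≤ 33.
With {Site 3} the worst case is 44.
With {Site 2} the worst case is 50.
No size-1 selection achieves below 33.

33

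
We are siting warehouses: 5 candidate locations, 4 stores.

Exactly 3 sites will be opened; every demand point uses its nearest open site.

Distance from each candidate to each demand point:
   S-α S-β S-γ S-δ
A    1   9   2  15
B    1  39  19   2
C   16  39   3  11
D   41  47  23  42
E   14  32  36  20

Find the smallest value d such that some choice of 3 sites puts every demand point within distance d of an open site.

9

Open {A, B, C}.
  Farthest demand point is S-β at distance 9 (to A); all others are ≤ 9.
With {A, B, D} the worst case is 9.
With {A, B, E} the worst case is 9.
No size-3 selection achieves below 9.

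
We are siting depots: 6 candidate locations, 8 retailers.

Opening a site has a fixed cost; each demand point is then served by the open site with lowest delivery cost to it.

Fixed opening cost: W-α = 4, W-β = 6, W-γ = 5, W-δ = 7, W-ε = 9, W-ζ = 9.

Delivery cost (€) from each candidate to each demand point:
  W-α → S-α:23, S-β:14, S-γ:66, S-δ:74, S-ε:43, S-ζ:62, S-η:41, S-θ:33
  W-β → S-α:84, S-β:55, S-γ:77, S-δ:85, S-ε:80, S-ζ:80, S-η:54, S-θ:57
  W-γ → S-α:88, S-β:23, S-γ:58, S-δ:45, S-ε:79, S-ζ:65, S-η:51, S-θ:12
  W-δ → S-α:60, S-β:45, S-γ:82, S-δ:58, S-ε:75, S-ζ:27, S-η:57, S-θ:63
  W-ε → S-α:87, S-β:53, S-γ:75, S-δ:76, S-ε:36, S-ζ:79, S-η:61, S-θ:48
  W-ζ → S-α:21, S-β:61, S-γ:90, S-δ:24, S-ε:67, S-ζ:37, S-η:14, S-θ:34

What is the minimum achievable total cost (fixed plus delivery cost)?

Open {W-α, W-γ, W-δ, W-ζ}: assign each demand point to its cheapest open site.
  S-α→W-ζ 21, S-β→W-α 14, S-γ→W-γ 58, S-δ→W-ζ 24, S-ε→W-α 43, S-ζ→W-δ 27, S-η→W-ζ 14, S-θ→W-γ 12
  delivery cost 213, fixed 25 → total 238.
Compare {W-α, W-γ, W-δ, W-ε, W-ζ}: delivery cost 206 + fixed 34 = 240.
Compare {W-α, W-γ, W-ζ}: delivery cost 223 + fixed 18 = 241.
Compare {W-α, W-γ, W-ε, W-ζ}: delivery cost 216 + fixed 27 = 243.
All other subsets cost ≥ 240. Minimum total cost: 238.

238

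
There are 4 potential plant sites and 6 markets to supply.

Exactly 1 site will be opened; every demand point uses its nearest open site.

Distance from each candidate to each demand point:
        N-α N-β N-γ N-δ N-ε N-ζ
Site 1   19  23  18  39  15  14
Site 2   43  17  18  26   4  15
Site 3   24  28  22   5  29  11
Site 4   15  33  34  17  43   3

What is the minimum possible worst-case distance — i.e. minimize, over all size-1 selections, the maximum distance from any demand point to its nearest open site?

Open {Site 3}.
  Farthest demand point is N-ε at distance 29 (to Site 3); all others are ≤ 29.
With {Site 1} the worst case is 39.
With {Site 2} the worst case is 43.
No size-1 selection achieves below 29.

29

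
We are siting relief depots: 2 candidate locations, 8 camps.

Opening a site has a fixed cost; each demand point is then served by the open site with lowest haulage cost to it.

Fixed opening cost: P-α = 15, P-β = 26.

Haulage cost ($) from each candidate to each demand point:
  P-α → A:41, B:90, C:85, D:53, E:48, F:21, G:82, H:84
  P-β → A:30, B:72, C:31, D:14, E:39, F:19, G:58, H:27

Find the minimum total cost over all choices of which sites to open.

316

Open {P-β}: assign each demand point to its cheapest open site.
  A→P-β 30, B→P-β 72, C→P-β 31, D→P-β 14, E→P-β 39, F→P-β 19, G→P-β 58, H→P-β 27
  haulage cost 290, fixed 26 → total 316.
Compare {P-α, P-β}: haulage cost 290 + fixed 41 = 331.
Compare {P-α}: haulage cost 504 + fixed 15 = 519.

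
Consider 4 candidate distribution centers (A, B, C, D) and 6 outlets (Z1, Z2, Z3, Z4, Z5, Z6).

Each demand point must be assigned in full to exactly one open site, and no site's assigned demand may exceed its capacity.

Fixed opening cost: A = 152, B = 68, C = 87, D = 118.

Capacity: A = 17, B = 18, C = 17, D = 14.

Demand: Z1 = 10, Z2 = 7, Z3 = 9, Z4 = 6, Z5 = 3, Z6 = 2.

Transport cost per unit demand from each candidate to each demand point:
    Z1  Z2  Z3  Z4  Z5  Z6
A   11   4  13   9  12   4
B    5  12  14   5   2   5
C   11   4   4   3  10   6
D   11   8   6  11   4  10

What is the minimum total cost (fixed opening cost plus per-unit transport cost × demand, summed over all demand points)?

Open {B, C, D}; cheapest assignment that respects the capacities:
  B (cap 18, load 18): Z1, Z4, Z6 — cost 10×5 + 6×5 + 2×5 = 90
  C (cap 17, load 16): Z2, Z3 — cost 7×4 + 9×4 = 64
  D (cap 14, load 3): Z5 — cost 3×4 = 12
  Shipping 166, fixed 273 → total 439.
  Any other capacity-feasible assignment to {B, C, D} ships for at least 166.
Compare {A, B, C}: its best feasible assignment gives total 453.
Compare {A, B, D}: its best feasible assignment gives total 520.
Every other set of open sites that can feasibly serve all demand totals ≥ 453 even under its best assignment. Minimum: 439.

439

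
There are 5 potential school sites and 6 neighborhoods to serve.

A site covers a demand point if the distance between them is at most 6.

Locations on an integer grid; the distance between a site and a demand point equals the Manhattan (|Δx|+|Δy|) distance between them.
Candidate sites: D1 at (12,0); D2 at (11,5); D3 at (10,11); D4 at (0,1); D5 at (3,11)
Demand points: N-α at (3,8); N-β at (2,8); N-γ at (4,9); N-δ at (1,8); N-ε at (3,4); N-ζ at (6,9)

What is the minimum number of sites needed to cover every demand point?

Coverage sets (demand points within 6 of each site):
  D1: {}
  D2: {}
  D3: {N-ζ}
  D4: {N-ε}
  D5: {N-α, N-β, N-γ, N-δ, N-ζ}
No single site covers all 6 demand points.
But {D4, D5} covers everything, so the minimum is 2.

2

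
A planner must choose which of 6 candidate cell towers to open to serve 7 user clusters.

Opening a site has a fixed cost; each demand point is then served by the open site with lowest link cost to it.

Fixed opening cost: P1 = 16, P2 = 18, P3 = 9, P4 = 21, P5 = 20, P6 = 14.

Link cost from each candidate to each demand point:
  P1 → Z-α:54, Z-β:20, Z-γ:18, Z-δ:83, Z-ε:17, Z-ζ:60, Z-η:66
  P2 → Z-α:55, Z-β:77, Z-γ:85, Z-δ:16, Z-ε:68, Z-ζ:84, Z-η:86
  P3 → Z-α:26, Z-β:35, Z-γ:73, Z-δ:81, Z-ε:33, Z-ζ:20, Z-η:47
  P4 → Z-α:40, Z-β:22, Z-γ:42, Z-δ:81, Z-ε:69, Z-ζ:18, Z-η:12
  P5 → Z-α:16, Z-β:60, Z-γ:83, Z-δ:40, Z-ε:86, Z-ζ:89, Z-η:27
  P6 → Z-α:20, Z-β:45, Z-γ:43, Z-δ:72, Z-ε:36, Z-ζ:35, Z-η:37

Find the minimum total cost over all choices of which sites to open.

190

Open {P1, P2, P4, P6}: assign each demand point to its cheapest open site.
  Z-α→P6 20, Z-β→P1 20, Z-γ→P1 18, Z-δ→P2 16, Z-ε→P1 17, Z-ζ→P4 18, Z-η→P4 12
  link cost 121, fixed 69 → total 190.
Compare {P1, P2, P3, P4}: link cost 127 + fixed 64 = 191.
Compare {P1, P2, P4, P5}: link cost 117 + fixed 75 = 192.
Compare {P1, P2, P4}: link cost 141 + fixed 55 = 196.
All other subsets cost ≥ 191. Minimum total cost: 190.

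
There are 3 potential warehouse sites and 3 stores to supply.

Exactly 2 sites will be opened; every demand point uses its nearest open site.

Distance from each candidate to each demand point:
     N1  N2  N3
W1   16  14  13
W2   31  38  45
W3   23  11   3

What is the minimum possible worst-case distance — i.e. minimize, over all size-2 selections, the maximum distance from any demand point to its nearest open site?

Open {W1, W2}.
  Farthest demand point is N1 at distance 16 (to W1); all others are ≤ 16.
With {W1, W3} the worst case is 16.
With {W2, W3} the worst case is 23.
No size-2 selection achieves below 16.

16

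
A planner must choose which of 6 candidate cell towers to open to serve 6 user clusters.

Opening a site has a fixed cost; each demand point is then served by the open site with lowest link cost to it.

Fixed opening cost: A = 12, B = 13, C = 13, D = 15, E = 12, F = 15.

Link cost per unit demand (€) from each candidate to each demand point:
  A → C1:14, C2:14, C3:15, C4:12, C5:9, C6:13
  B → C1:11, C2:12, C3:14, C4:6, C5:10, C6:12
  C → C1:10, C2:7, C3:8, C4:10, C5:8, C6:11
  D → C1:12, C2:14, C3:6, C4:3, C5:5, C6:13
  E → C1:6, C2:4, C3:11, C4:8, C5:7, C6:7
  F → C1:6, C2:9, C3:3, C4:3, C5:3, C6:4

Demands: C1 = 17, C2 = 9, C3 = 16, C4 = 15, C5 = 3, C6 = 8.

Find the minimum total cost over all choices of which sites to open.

Open {E, F}: assign each demand point to its cheapest open site.
  C1→E 17×6=102, C2→E 9×4=36, C3→F 16×3=48, C4→F 15×3=45, C5→F 3×3=9, C6→F 8×4=32
  link cost 272, fixed 27 → total 299.
Compare {A, E, F}: link cost 272 + fixed 39 = 311.
Compare {B, E, F}: link cost 272 + fixed 40 = 312.
Compare {C, E, F}: link cost 272 + fixed 40 = 312.
All other subsets cost ≥ 311. Minimum total cost: 299.

299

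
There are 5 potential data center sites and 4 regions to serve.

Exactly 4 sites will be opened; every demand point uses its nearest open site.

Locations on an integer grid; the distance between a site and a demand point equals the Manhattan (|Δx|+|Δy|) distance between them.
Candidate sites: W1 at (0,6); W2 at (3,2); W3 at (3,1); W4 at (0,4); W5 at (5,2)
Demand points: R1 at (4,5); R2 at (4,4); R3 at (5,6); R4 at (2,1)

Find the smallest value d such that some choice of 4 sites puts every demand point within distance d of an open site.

Open {W1, W2, W3, W5}.
  Farthest demand point is R1 at distance 4 (to W2); all others are ≤ 4.
With {W1, W2, W4, W5} the worst case is 4.
With {W1, W3, W4, W5} the worst case is 4.
No size-4 selection achieves below 4.

4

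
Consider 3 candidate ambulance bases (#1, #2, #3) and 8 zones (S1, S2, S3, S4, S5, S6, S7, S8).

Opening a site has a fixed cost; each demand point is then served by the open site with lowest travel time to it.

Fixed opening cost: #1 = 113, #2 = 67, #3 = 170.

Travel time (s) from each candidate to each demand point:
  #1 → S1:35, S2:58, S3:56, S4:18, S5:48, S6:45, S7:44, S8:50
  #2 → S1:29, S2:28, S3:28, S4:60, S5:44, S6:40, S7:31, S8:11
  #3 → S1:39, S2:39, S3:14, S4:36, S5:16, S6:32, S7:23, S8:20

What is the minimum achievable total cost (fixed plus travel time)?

Open {#2}: assign each demand point to its cheapest open site.
  S1→#2 29, S2→#2 28, S3→#2 28, S4→#2 60, S5→#2 44, S6→#2 40, S7→#2 31, S8→#2 11
  travel time 271, fixed 67 → total 338.
Compare {#3}: travel time 219 + fixed 170 = 389.
Compare {#1, #2}: travel time 229 + fixed 180 = 409.
Compare {#2, #3}: travel time 189 + fixed 237 = 426.
All other subsets cost ≥ 389. Minimum total cost: 338.

338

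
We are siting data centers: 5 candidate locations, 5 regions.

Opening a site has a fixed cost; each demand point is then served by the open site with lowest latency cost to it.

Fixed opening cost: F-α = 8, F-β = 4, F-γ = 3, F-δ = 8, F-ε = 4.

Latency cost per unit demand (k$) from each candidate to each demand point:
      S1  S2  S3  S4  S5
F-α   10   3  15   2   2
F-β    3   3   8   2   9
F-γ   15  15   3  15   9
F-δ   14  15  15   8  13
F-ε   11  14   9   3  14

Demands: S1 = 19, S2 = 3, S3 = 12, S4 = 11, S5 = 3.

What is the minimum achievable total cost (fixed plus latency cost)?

145

Open {F-α, F-β, F-γ}: assign each demand point to its cheapest open site.
  S1→F-β 19×3=57, S2→F-α 3×3=9, S3→F-γ 12×3=36, S4→F-α 11×2=22, S5→F-α 3×2=6
  latency cost 130, fixed 15 → total 145.
Compare {F-α, F-β, F-γ, F-ε}: latency cost 130 + fixed 19 = 149.
Compare {F-α, F-β, F-γ, F-δ}: latency cost 130 + fixed 23 = 153.
Compare {F-α, F-β, F-γ, F-δ, F-ε}: latency cost 130 + fixed 27 = 157.
All other subsets cost ≥ 149. Minimum total cost: 145.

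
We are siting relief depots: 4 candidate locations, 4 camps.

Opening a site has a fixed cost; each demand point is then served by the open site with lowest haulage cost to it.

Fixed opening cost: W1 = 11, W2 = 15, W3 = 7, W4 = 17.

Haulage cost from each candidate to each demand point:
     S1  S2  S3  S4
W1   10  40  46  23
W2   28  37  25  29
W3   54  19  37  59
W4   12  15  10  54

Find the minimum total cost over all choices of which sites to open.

86

Open {W1, W4}: assign each demand point to its cheapest open site.
  S1→W1 10, S2→W4 15, S3→W4 10, S4→W1 23
  haulage cost 58, fixed 28 → total 86.
Compare {W1, W3, W4}: haulage cost 58 + fixed 35 = 93.
Compare {W2, W4}: haulage cost 66 + fixed 32 = 98.
Compare {W1, W2, W4}: haulage cost 58 + fixed 43 = 101.
All other subsets cost ≥ 93. Minimum total cost: 86.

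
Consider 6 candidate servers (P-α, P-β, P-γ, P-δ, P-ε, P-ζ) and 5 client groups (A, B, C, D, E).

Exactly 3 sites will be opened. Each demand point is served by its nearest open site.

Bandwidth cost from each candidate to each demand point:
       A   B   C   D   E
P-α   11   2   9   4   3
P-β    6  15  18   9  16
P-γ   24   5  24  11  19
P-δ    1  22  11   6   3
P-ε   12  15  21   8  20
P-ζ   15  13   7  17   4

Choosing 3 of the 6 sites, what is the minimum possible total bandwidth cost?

17

Open {P-α, P-δ, P-ζ}.
  A→P-δ 1, B→P-α 2, C→P-ζ 7, D→P-α 4, E→P-α 3  ⇒ total 17.
Compare {P-α, P-β, P-δ}: total 19.
Compare {P-α, P-γ, P-δ}: total 19.
No size-3 selection does better; minimum is 17.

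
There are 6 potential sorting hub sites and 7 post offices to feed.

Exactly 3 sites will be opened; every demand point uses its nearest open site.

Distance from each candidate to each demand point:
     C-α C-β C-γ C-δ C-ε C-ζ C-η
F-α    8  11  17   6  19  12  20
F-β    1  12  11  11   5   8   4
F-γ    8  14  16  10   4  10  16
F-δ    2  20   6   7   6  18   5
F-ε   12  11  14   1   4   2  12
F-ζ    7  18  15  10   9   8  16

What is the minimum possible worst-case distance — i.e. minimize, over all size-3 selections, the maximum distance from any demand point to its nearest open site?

Open {F-α, F-β, F-γ}.
  Farthest demand point is C-β at distance 11 (to F-α); all others are ≤ 11.
With {F-α, F-β, F-δ} the worst case is 11.
With {F-α, F-β, F-ε} the worst case is 11.
No size-3 selection achieves below 11.

11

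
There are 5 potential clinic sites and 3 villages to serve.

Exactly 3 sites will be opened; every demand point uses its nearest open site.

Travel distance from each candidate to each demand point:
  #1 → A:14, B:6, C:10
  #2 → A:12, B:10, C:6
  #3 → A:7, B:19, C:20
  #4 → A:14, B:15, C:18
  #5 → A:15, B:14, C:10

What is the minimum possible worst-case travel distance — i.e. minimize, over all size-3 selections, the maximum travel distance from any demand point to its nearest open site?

Open {#1, #2, #3}.
  Farthest demand point is A at travel distance 7 (to #3); all others are ≤ 7.
With {#1, #3, #4} the worst case is 10.
With {#1, #3, #5} the worst case is 10.
No size-3 selection achieves below 7.

7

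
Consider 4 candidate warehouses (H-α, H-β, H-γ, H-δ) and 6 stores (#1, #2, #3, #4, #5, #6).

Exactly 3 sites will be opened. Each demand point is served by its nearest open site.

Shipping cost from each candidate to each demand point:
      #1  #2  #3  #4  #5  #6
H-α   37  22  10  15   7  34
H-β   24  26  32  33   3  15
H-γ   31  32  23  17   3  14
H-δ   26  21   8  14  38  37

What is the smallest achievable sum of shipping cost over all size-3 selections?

84

Open {H-β, H-γ, H-δ}.
  #1→H-β 24, #2→H-δ 21, #3→H-δ 8, #4→H-δ 14, #5→H-β 3, #6→H-γ 14  ⇒ total 84.
Compare {H-α, H-β, H-δ}: total 85.
Compare {H-α, H-γ, H-δ}: total 86.
No size-3 selection does better; minimum is 84.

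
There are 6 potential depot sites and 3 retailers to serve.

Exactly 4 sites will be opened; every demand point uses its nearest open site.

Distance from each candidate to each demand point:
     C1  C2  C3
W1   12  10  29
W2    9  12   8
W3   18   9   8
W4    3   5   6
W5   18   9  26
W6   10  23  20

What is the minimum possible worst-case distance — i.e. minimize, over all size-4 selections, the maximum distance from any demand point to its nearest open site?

Open {W1, W2, W3, W4}.
  Farthest demand point is C3 at distance 6 (to W4); all others are ≤ 6.
With {W1, W2, W4, W5} the worst case is 6.
With {W1, W2, W4, W6} the worst case is 6.
No size-4 selection achieves below 6.

6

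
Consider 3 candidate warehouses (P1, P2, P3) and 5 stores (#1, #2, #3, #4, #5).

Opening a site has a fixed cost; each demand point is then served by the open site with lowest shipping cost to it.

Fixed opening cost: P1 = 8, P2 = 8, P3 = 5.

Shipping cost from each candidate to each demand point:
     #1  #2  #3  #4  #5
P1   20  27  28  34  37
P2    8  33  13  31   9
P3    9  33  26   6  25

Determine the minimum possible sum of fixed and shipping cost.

82

Open {P2, P3}: assign each demand point to its cheapest open site.
  #1→P2 8, #2→P2 33, #3→P2 13, #4→P3 6, #5→P2 9
  shipping cost 69, fixed 13 → total 82.
Compare {P1, P2, P3}: shipping cost 63 + fixed 21 = 84.
Compare {P2}: shipping cost 94 + fixed 8 = 102.
Compare {P3}: shipping cost 99 + fixed 5 = 104.
All other subsets cost ≥ 84. Minimum total cost: 82.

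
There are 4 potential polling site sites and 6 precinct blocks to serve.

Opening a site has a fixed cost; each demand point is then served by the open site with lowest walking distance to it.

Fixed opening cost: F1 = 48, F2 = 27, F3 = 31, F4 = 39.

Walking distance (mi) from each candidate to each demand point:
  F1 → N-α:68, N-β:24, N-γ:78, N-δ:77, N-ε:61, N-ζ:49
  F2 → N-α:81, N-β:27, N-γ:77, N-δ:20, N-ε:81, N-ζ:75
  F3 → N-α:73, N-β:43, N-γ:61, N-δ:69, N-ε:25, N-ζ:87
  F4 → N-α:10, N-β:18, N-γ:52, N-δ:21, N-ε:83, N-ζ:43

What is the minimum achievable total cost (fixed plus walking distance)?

239

Open {F3, F4}: assign each demand point to its cheapest open site.
  N-α→F4 10, N-β→F4 18, N-γ→F4 52, N-δ→F4 21, N-ε→F3 25, N-ζ→F4 43
  walking distance 169, fixed 70 → total 239.
Compare {F2, F3, F4}: walking distance 168 + fixed 97 = 265.
Compare {F4}: walking distance 227 + fixed 39 = 266.
Compare {F1, F3, F4}: walking distance 169 + fixed 118 = 287.
All other subsets cost ≥ 265. Minimum total cost: 239.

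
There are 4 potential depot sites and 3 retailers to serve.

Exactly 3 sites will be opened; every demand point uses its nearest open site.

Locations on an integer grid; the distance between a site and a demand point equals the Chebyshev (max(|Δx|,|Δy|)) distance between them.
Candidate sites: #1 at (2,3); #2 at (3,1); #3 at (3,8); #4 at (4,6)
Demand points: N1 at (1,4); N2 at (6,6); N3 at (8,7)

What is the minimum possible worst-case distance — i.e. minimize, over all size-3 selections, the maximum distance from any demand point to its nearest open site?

4

Open {#1, #2, #4}.
  Farthest demand point is N3 at distance 4 (to #4); all others are ≤ 4.
With {#1, #3, #4} the worst case is 4.
With {#2, #3, #4} the worst case is 4.
No size-3 selection achieves below 4.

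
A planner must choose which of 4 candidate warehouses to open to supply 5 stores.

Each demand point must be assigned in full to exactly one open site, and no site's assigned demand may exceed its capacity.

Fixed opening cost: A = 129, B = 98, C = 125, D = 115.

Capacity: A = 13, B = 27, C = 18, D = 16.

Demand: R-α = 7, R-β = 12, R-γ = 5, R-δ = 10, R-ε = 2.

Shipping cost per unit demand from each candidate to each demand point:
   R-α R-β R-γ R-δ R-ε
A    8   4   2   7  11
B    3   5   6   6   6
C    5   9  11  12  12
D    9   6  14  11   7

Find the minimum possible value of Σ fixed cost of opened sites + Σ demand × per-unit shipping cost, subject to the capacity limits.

398

Open {A, B}; cheapest assignment that respects the capacities:
  A (cap 13, load 12): R-β — cost 12×4 = 48
  B (cap 27, load 24): R-α, R-γ, R-δ, R-ε — cost 7×3 + 5×6 + 10×6 + 2×6 = 123
  Shipping 171, fixed 227 → total 398.
  Any other capacity-feasible assignment to {A, B} ships for at least 171.
Compare {B, D}: its best feasible assignment gives total 408.
Compare {B, C}: its best feasible assignment gives total 432.
Every other set of open sites that can feasibly serve all demand totals ≥ 408 even under its best assignment. Minimum: 398.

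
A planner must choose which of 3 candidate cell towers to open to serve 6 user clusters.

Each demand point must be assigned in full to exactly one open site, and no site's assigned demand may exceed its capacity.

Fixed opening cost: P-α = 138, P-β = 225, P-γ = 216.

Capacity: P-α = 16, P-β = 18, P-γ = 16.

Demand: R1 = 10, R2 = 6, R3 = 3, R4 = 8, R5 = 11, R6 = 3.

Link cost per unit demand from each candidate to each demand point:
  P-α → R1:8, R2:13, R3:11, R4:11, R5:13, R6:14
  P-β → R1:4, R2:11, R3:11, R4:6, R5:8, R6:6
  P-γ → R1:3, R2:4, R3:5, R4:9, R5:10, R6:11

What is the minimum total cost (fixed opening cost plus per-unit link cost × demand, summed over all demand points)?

Open {P-α, P-β, P-γ}; cheapest assignment that respects the capacities:
  P-α (cap 16, load 11): R3, R4 — cost 3×11 + 8×11 = 121
  P-β (cap 18, load 14): R5, R6 — cost 11×8 + 3×6 = 106
  P-γ (cap 16, load 16): R1, R2 — cost 10×3 + 6×4 = 54
  Shipping 281, fixed 579 → total 860.
  Any other capacity-feasible assignment to {P-α, P-β, P-γ} ships for at least 281.
Total demand is 41 and no other set of sites has combined capacity ≥ 41, so {P-α, P-β, P-γ} is the only feasible choice of open sites. Minimum: 860.

860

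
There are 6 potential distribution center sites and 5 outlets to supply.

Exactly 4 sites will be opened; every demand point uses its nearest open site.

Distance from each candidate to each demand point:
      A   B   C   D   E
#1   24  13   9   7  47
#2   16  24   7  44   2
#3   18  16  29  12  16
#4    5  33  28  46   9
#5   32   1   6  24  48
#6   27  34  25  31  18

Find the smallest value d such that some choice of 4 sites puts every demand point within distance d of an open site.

7

Open {#1, #2, #4, #5}.
  Farthest demand point is D at distance 7 (to #1); all others are ≤ 7.
With {#1, #3, #4, #5} the worst case is 9.
With {#1, #4, #5, #6} the worst case is 9.
No size-4 selection achieves below 7.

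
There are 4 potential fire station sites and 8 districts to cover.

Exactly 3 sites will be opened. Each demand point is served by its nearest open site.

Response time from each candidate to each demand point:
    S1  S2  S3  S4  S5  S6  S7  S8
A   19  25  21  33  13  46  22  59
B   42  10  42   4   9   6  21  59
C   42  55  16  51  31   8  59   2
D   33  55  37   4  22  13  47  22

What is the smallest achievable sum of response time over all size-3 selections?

Open {A, B, C}.
  S1→A 19, S2→B 10, S3→C 16, S4→B 4, S5→B 9, S6→B 6, S7→B 21, S8→C 2  ⇒ total 87.
Compare {B, C, D}: total 101.
Compare {A, C, D}: total 109.
No size-3 selection does better; minimum is 87.

87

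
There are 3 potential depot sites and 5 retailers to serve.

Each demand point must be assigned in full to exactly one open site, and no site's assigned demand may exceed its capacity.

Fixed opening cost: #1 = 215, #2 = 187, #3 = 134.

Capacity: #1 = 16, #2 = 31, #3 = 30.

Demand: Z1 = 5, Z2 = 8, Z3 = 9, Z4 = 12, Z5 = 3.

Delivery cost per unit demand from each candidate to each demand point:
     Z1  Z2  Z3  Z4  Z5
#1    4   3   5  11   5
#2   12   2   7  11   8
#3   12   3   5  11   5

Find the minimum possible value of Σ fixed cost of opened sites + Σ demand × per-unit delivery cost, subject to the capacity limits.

585

Open {#1, #3}; cheapest assignment that respects the capacities:
  #1 (cap 16, load 14): Z1, Z3 — cost 5×4 + 9×5 = 65
  #3 (cap 30, load 23): Z2, Z4, Z5 — cost 8×3 + 12×11 + 3×5 = 171
  Shipping 236, fixed 349 → total 585.
  Any other capacity-feasible assignment to {#1, #3} ships for at least 236.
Compare {#2, #3}: its best feasible assignment gives total 589.
Compare {#1, #2}: its best feasible assignment gives total 639.
Every other set of open sites that can feasibly serve all demand totals ≥ 589 even under its best assignment. Minimum: 585.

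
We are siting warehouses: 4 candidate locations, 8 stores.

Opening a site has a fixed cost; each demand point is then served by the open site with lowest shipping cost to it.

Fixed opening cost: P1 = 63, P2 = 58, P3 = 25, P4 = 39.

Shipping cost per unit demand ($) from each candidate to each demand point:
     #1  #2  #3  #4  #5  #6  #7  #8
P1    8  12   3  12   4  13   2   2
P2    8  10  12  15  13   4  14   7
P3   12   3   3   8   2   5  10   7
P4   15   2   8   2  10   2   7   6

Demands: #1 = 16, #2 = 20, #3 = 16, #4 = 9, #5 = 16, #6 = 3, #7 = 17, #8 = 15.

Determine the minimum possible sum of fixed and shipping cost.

463

Open {P1, P3, P4}: assign each demand point to its cheapest open site.
  #1→P1 16×8=128, #2→P4 20×2=40, #3→P1 16×3=48, #4→P4 9×2=18, #5→P3 16×2=32, #6→P4 3×2=6, #7→P1 17×2=34, #8→P1 15×2=30
  shipping cost 336, fixed 127 → total 463.
Compare {P1, P4}: shipping cost 368 + fixed 102 = 470.
Compare {P1, P3}: shipping cost 419 + fixed 88 = 507.
Compare {P1, P2, P3, P4}: shipping cost 336 + fixed 185 = 521.
All other subsets cost ≥ 470. Minimum total cost: 463.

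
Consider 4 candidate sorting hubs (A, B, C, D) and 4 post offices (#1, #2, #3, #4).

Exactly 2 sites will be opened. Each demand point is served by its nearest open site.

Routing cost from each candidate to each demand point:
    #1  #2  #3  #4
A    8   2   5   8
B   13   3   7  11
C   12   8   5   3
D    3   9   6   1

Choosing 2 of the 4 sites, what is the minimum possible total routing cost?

Open {A, D}.
  #1→D 3, #2→A 2, #3→A 5, #4→D 1  ⇒ total 11.
Compare {B, D}: total 13.
Compare {C, D}: total 17.
No size-2 selection does better; minimum is 11.

11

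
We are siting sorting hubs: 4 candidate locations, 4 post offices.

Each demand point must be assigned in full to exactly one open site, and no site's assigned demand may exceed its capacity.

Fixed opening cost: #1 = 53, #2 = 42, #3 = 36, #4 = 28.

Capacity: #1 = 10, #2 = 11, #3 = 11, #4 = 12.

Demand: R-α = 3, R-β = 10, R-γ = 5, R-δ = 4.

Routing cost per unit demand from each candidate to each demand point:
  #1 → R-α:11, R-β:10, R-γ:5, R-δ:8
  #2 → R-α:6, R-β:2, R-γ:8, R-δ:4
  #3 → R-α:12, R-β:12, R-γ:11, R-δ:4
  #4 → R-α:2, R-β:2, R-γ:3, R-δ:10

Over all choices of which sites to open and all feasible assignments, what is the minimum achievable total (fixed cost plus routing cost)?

Open {#2, #4}; cheapest assignment that respects the capacities:
  #2 (cap 11, load 10): R-β — cost 10×2 = 20
  #4 (cap 12, load 12): R-α, R-γ, R-δ — cost 3×2 + 5×3 + 4×10 = 61
  Shipping 81, fixed 70 → total 151.
  Any other capacity-feasible assignment to {#2, #4} ships for at least 81.
Compare {#2, #3, #4}: its best feasible assignment gives total 163.
Compare {#1, #2, #4}: its best feasible assignment gives total 196.
Every other set of open sites that can feasibly serve all demand totals ≥ 163 even under its best assignment. Minimum: 151.

151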